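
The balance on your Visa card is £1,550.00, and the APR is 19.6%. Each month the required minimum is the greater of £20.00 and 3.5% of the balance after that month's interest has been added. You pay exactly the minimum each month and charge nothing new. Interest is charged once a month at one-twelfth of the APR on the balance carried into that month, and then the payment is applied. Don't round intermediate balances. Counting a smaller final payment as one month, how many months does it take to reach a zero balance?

91 months

Monthly rate r = 19.6%/12 = 1.63333% = 0.0163333.
While 3.5% of the post-interest balance exceeds £20.00, each month B ← (B·(1+r))·(1 − 0.035), i.e. B shrinks by the factor (1+r)·0.965 = 0.98076.
This holds for months 1–53. Entering month 54 the balance is £553.60; 3.5% of the post-interest balance is now below £20.00, so the flat £20.00 minimum applies from here.
From month 54 a fixed £20.00 at rate r clears £553.60 in 38 more payments. Total: 53 + 38 = 91 months.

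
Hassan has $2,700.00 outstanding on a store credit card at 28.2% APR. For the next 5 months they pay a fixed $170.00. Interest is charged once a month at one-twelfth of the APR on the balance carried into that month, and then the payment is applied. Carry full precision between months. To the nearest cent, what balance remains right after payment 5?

$2,141.62

Monthly rate r = 28.2%/12 = 2.35% = 0.0235.
Each month: B ← B·(1+r) − $170.00.
Month 1: interest $63.45; balance after payment $2,593.45.
Month 2: interest $60.95; balance after payment $2,484.40.
Month 3: interest $58.38; balance after payment $2,372.78.
Month 4: interest $55.76; balance after payment $2,258.54.
Month 5: interest $53.08; balance after payment $2,141.62.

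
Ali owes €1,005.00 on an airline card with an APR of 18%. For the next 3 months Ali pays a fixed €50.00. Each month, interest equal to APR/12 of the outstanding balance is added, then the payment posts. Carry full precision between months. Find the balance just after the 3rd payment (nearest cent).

€898.65

Monthly rate r = 18%/12 = 1.5% = 0.015.
Each month: B ← B·(1+r) − €50.00.
Month 1: interest €15.07; balance after payment €970.08.
Month 2: interest €14.55; balance after payment €934.63.
Month 3: interest €14.02; balance after payment €898.65.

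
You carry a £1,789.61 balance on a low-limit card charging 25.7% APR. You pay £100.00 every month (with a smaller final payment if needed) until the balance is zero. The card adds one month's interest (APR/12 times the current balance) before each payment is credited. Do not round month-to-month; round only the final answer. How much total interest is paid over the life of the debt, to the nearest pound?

Monthly rate r = 25.7%/12 = 2.14167% = 0.0214167.
Payoff takes n = ⌈−ln(1 − rB₀/P)/ln(1+r)⌉ = ⌈22.809⌉ = 23 payments; the last is £81.05.
Total paid = 22·£100.00 + £81.05 = £2,281.05.
Total interest = total paid − principal = £2,281.05 − £1,789.61 = £491.44.

£491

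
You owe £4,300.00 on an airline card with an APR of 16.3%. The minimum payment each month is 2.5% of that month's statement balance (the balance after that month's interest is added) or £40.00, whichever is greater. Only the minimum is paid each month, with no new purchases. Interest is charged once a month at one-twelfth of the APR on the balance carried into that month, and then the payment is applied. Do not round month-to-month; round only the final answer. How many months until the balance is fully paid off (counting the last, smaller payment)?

142 months

Monthly rate r = 16.3%/12 = 1.35833% = 0.0135833.
While 2.5% of the post-interest balance exceeds £40.00, each month B ← (B·(1+r))·(1 − 0.025), i.e. B shrinks by the factor (1+r)·0.975 = 0.98824.
This holds for months 1–85. Entering month 86 the balance is £1,573.67; 2.5% of the post-interest balance is now below £40.00, so the flat £40.00 minimum applies from here.
From month 86 a fixed £40.00 at rate r clears £1,573.67 in 57 more payments. Total: 85 + 57 = 142 months.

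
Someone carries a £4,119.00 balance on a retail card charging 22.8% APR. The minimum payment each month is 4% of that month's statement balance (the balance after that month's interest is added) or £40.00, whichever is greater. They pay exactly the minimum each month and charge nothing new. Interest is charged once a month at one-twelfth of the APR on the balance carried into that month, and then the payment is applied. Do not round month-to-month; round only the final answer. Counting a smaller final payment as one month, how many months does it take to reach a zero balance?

Monthly rate r = 22.8%/12 = 1.9% = 0.019.
While 4% of the post-interest balance exceeds £40.00, each month B ← (B·(1+r))·(1 − 0.04), i.e. B shrinks by the factor (1+r)·0.96 = 0.97824.
This holds for months 1–66. Entering month 67 the balance is £964.25; 4% of the post-interest balance is now below £40.00, so the flat £40.00 minimum applies from here.
From month 67 a fixed £40.00 at rate r clears £964.25 in 33 more payments. Total: 66 + 33 = 99 months.

99 months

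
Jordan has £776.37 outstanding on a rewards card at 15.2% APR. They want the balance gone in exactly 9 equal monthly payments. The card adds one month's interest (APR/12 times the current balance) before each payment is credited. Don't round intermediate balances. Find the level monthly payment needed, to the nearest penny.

Monthly rate r = 15.2%/12 = 1.26667% = 0.0126667.
Level-payment amortization: P = B₀·r / (1 − (1+r)^(−n)) = 776.37·0.0126667 / (1 − 1.01267^(−9)).
Denominator 1 − (1+r)^(−9) = 0.107102994.
P = 9.83402 / 0.107102994 ≈ 91.82.

£91.82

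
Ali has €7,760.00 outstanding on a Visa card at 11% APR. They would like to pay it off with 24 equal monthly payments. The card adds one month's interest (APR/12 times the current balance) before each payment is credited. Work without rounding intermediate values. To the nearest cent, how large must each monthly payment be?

€361.68

Monthly rate r = 11%/12 = 0.916667% = 0.00916667.
Level-payment amortization: P = B₀·r / (1 − (1+r)^(−n)) = 7760.00·0.00916667 / (1 − 1.00917^(−24)).
Denominator 1 − (1+r)^(−24) = 0.196676504.
P = 71.1333 / 0.196676504 ≈ 361.68.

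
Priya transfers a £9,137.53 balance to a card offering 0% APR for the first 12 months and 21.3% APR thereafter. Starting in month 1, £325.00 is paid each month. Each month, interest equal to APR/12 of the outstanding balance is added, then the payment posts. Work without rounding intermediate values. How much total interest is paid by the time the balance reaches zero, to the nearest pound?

£987

Promo months 1–12 at r₀ = 0%/12 = 0; months 13+ at r₁ = 21.3%/12 = 0.01775.
After month 12 (no interest yet): B = £9,137.53 − 12·£325.00 = £5,237.53.
Then at r₁ with £325.00/mo: n₂ = −ln(1 − r₁·B/P)/ln(1+r₁) ≈ 19.15 → 20 more payments.
Total paid = 31·£325.00 + £49.32 = £10,124.32; interest = £10,124.32 − £9,137.53 = £986.79.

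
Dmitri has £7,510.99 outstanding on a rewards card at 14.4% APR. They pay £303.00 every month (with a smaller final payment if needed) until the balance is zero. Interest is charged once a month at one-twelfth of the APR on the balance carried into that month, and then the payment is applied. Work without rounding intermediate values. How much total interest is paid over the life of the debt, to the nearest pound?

Monthly rate r = 14.4%/12 = 1.2% = 0.012.
Payoff takes n = ⌈−ln(1 − rB₀/P)/ln(1+r)⌉ = ⌈29.598⌉ = 30 payments; the last is £181.58.
Total paid = 29·£303.00 + £181.58 = £8,968.58.
Total interest = total paid − principal = £8,968.58 − £7,510.99 = £1,457.59.

£1,458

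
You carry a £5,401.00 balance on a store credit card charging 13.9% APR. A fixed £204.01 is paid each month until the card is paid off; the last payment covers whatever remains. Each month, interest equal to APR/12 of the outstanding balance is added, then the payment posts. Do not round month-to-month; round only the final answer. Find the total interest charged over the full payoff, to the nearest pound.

Monthly rate r = 13.9%/12 = 1.15833% = 0.0115833.
Payoff takes n = ⌈−ln(1 − rB₀/P)/ln(1+r)⌉ = ⌈31.800⌉ = 32 payments; the last is £163.41.
Total paid = 31·£204.01 + £163.41 = £6,487.72.
Total interest = total paid − principal = £6,487.72 − £5,401.00 = £1,086.72.

£1,087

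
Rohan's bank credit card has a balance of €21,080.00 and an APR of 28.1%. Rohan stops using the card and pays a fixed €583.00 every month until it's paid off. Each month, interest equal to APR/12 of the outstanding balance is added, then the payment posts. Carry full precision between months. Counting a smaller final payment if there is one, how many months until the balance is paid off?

Monthly rate r = 28.1%/12 = 2.34167% = 0.0234167.
Recurrence: B ← B·(1+r) − €583.00.
Month 1: interest €493.62; balance after payment €20,990.62.
Month 2: interest €491.53; balance after payment €20,899.15.
Closed form: n = −ln(1 − rB₀/P)/ln(1+r) = −ln(0.1533)/ln(1.02342) ≈ 81.019, so the balance reaches zero during payment 82.

82 payments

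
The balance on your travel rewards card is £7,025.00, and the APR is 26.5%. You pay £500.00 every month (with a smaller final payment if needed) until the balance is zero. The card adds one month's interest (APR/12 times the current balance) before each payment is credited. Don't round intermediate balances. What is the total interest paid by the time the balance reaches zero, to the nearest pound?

£1,478

Monthly rate r = 26.5%/12 = 2.20833% = 0.0220833.
Payoff takes n = ⌈−ln(1 − rB₀/P)/ln(1+r)⌉ = ⌈17.006⌉ = 18 payments; the last is £2.89.
Total paid = 17·£500.00 + £2.89 = £8,502.89.
Total interest = total paid − principal = £8,502.89 − £7,025.00 = £1,477.89.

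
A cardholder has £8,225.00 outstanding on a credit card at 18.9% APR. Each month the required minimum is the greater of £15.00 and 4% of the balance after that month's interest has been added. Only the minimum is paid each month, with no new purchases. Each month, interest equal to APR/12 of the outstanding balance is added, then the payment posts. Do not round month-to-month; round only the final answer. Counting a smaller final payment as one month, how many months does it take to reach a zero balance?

Monthly rate r = 18.9%/12 = 1.575% = 0.01575.
While 4% of the post-interest balance exceeds £15.00, each month B ← (B·(1+r))·(1 − 0.04), i.e. B shrinks by the factor (1+r)·0.96 = 0.97512.
This holds for months 1–124. Entering month 125 the balance is £361.69; 4% of the post-interest balance is now below £15.00, so the flat £15.00 minimum applies from here.
From month 125 a fixed £15.00 at rate r clears £361.69 in 31 more payments. Total: 124 + 31 = 155 months.

155 months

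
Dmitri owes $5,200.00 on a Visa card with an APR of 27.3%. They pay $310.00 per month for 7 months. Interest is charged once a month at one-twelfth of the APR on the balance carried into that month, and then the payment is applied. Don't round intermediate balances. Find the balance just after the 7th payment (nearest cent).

$3,762.96

Monthly rate r = 27.3%/12 = 2.275% = 0.02275.
Each month: B ← B·(1+r) − $310.00.
Month 1: interest $118.30; balance after payment $5,008.30.
Month 2: interest $113.94; balance after payment $4,812.24.
Month 3: interest $109.48; balance after payment $4,611.72.
Month 4: interest $104.92; balance after payment $4,406.63.
Month 5: interest $100.25; balance after payment $4,196.88.
Month 6: interest $95.48; balance after payment $3,982.36.
Month 7: interest $90.60; balance after payment $3,762.96.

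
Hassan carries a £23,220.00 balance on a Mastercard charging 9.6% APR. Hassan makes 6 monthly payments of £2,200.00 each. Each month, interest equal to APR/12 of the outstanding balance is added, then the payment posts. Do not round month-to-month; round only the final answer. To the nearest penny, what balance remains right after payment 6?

£10,890.26

Monthly rate r = 9.6%/12 = 0.8% = 0.008.
Each month: B ← B·(1+r) − £2,200.00.
Month 1: interest £185.76; balance after payment £21,205.76.
Month 2: interest £169.65; balance after payment £19,175.41.
Month 3: interest £153.40; balance after payment £17,128.81.
Month 4: interest £137.03; balance after payment £15,065.84.
Month 5: interest £120.53; balance after payment £12,986.37.
Month 6: interest £103.89; balance after payment £10,890.26.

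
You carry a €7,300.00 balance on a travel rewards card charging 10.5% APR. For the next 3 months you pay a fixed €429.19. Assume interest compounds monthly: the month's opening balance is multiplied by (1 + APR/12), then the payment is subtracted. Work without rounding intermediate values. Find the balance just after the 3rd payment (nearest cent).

Monthly rate r = 10.5%/12 = 0.875% = 0.00875.
Each month: B ← B·(1+r) − €429.19.
Month 1: interest €63.88; balance after payment €6,934.69.
Month 2: interest €60.68; balance after payment €6,566.17.
Month 3: interest €57.45; balance after payment €6,194.44.

€6,194.44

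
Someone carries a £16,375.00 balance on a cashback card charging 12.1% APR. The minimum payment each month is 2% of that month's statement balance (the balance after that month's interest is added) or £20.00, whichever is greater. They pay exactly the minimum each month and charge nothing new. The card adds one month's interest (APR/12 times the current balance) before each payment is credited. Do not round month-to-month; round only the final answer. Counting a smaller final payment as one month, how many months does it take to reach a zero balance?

Monthly rate r = 12.1%/12 = 1.00833% = 0.0100833.
While 2% of the post-interest balance exceeds £20.00, each month B ← (B·(1+r))·(1 − 0.02), i.e. B shrinks by the factor (1+r)·0.98 = 0.98988.
This holds for months 1–276. Entering month 277 the balance is £988.93; 2% of the post-interest balance is now below £20.00, so the flat £20.00 minimum applies from here.
From month 277 a fixed £20.00 at rate r clears £988.93 in 69 more payments. Total: 276 + 69 = 345 months.

345 months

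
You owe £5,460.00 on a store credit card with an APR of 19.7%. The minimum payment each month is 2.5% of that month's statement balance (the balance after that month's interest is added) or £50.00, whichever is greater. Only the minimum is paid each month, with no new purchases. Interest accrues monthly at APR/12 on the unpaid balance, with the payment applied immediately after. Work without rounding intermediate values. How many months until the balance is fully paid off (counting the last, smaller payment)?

Monthly rate r = 19.7%/12 = 1.64167% = 0.0164167.
While 2.5% of the post-interest balance exceeds £50.00, each month B ← (B·(1+r))·(1 − 0.025), i.e. B shrinks by the factor (1+r)·0.975 = 0.99101.
This holds for months 1–113. Entering month 114 the balance is £1,967.09; 2.5% of the post-interest balance is now below £50.00, so the flat £50.00 minimum applies from here.
From month 114 a fixed £50.00 at rate r clears £1,967.09 in 64 more payments. Total: 113 + 64 = 177 months.

177 months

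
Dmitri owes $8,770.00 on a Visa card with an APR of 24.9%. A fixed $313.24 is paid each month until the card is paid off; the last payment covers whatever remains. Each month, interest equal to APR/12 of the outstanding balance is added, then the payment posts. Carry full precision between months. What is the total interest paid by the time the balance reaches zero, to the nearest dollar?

$4,496

Monthly rate r = 24.9%/12 = 2.075% = 0.02075.
Payoff takes n = ⌈−ln(1 − rB₀/P)/ln(1+r)⌉ = ⌈42.350⌉ = 43 payments; the last is $110.38.
Total paid = 42·$313.24 + $110.38 = $13,266.46.
Total interest = total paid − principal = $13,266.46 − $8,770.00 = $4,496.46.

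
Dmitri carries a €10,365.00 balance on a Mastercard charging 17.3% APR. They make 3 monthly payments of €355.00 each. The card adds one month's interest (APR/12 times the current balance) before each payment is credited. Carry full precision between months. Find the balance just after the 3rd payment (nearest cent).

Monthly rate r = 17.3%/12 = 1.44167% = 0.0144167.
Each month: B ← B·(1+r) − €355.00.
Month 1: interest €149.43; balance after payment €10,159.43.
Month 2: interest €146.47; balance after payment €9,950.89.
Month 3: interest €143.46; balance after payment €9,739.35.

€9,739.35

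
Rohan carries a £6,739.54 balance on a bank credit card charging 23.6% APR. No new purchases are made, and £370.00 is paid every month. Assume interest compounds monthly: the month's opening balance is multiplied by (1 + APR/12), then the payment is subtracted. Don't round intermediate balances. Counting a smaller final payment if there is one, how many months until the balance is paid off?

23 months

Monthly rate r = 23.6%/12 = 1.96667% = 0.0196667.
Recurrence: B ← B·(1+r) − £370.00.
Month 1: interest £132.54; balance after payment £6,502.08.
Month 2: interest £127.87; balance after payment £6,259.96.
Closed form: n = −ln(1 − rB₀/P)/ln(1+r) = −ln(0.64177)/ln(1.01967) ≈ 22.773, so the balance reaches zero during payment 23.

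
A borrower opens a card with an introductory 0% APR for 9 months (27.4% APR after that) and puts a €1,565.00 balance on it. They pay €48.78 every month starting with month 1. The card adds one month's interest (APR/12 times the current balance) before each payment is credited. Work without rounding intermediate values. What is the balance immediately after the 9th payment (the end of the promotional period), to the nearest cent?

€1,125.98

Promo months 1–9 at r₀ = 0%/12 = 0; months 10+ at r₁ = 27.4%/12 = 0.0228333.
After month 9 (no interest yet): B = €1,565.00 − 9·€48.78 = €1,125.98.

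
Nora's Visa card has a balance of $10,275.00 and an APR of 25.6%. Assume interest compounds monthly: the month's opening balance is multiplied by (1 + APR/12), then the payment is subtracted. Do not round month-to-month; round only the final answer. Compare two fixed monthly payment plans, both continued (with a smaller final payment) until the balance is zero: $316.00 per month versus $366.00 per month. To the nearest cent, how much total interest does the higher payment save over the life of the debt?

$1,870.35

Monthly rate r = 25.6%/12 = 2.13333% = 0.0213333.
At $316.00/mo: n = ⌈−ln(1 − rB₀/P)/ln(1+r)⌉ = 57 payments (last $15.02); total interest = total paid − $10,275.00 = $7,436.02.
At $366.00/mo: 44 payments (last $102.67); total interest $5,565.67.
Interest saved = $7,436.02 − $5,565.67 = $1,870.35.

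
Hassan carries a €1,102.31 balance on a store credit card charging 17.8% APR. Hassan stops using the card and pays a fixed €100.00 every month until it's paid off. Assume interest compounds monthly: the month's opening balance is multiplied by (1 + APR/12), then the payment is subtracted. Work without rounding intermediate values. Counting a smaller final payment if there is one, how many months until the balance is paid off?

Monthly rate r = 17.8%/12 = 1.48333% = 0.0148333.
Recurrence: B ← B·(1+r) − €100.00.
Month 1: interest €16.35; balance after payment €1,018.66.
Month 2: interest €15.11; balance after payment €933.77.
Closed form: n = −ln(1 − rB₀/P)/ln(1+r) = −ln(0.83649)/ln(1.01483) ≈ 12.125, so the balance reaches zero during payment 13.

13 months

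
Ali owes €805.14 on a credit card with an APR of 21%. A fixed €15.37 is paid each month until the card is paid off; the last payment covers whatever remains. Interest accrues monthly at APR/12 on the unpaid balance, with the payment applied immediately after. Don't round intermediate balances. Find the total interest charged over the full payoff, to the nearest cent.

Monthly rate r = 21%/12 = 1.75% = 0.0175.
Payoff takes n = ⌈−ln(1 − rB₀/P)/ln(1+r)⌉ = ⌈143.269⌉ = 144 payments; the last is €4.16.
Total paid = 143·€15.37 + €4.16 = €2,202.07.
Total interest = total paid − principal = €2,202.07 − €805.14 = €1,396.93.

€1,396.93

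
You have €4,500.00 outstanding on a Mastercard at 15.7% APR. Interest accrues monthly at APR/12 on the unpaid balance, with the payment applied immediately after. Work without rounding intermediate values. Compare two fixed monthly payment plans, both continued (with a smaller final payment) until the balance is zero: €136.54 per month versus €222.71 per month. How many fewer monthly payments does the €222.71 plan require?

20 fewer payments

Monthly rate r = 15.7%/12 = 1.30833% = 0.0130833.
At €136.54/mo: n = ⌈−ln(1 − rB₀/P)/ln(1+r)⌉ = 44 payments (last €55.66); total interest = total paid − €4,500.00 = €1,426.88.
At €222.71/mo: 24 payments (last €138.19); total interest €760.52.
Payments saved = 44 − 24 = 20.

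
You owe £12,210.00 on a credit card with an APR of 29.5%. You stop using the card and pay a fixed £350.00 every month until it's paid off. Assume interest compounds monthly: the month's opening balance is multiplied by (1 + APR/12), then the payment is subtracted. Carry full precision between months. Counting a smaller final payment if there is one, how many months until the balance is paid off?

81 payments

Monthly rate r = 29.5%/12 = 2.45833% = 0.0245833.
Recurrence: B ← B·(1+r) − £350.00.
Month 1: interest £300.16; balance after payment £12,160.16.
Month 2: interest £298.94; balance after payment £12,109.10.
Closed form: n = −ln(1 − rB₀/P)/ln(1+r) = −ln(0.14239)/ln(1.02458) ≈ 80.259, so the balance reaches zero during payment 81.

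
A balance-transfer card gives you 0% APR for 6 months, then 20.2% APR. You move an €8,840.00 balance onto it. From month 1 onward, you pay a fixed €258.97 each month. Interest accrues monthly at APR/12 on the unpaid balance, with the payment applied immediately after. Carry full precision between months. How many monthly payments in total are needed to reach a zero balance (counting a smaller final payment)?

Promo months 1–6 at r₀ = 0%/12 = 0; months 7+ at r₁ = 20.2%/12 = 0.0168333.
After month 6 (no interest yet): B = €8,840.00 − 6·€258.97 = €7,286.18.
Then at r₁ with €258.97/mo: n₂ = −ln(1 − r₁·B/P)/ln(1+r₁) ≈ 38.44 → 39 more payments.

45 payments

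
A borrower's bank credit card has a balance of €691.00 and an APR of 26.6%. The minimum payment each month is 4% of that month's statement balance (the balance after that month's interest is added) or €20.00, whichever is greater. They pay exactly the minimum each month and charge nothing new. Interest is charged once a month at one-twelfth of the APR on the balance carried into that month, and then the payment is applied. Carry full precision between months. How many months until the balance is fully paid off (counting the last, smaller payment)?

Monthly rate r = 26.6%/12 = 2.21667% = 0.0221667.
While 4% of the post-interest balance exceeds €20.00, each month B ← (B·(1+r))·(1 − 0.04), i.e. B shrinks by the factor (1+r)·0.96 = 0.98128.
This holds for months 1–19. Entering month 20 the balance is €482.55; 4% of the post-interest balance is now below €20.00, so the flat €20.00 minimum applies from here.
From month 20 a fixed €20.00 at rate r clears €482.55 in 35 more payments. Total: 19 + 35 = 54 months.

54 months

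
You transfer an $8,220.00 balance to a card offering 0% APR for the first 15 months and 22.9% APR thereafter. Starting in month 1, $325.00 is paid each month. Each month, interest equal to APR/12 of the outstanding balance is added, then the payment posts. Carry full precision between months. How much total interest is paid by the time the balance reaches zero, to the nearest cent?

Promo months 1–15 at r₀ = 0%/12 = 0; months 16+ at r₁ = 22.9%/12 = 0.0190833.
After month 15 (no interest yet): B = $8,220.00 − 15·$325.00 = $3,345.00.
Then at r₁ with $325.00/mo: n₂ = −ln(1 − r₁·B/P)/ln(1+r₁) ≈ 11.57 → 12 more payments.
Total paid = 26·$325.00 + $185.22 = $8,635.22; interest = $8,635.22 − $8,220.00 = $415.22.

$415.22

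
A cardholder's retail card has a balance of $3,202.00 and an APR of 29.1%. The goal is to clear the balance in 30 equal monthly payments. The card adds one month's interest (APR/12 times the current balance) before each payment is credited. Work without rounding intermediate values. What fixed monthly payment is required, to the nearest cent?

$151.46

Monthly rate r = 29.1%/12 = 2.425% = 0.02425.
Level-payment amortization: P = B₀·r / (1 − (1+r)^(−n)) = 3202.00·0.02425 / (1 − 1.02425^(−30)).
Denominator 1 − (1+r)^(−30) = 0.51267261.
P = 77.6485 / 0.51267261 ≈ 151.46.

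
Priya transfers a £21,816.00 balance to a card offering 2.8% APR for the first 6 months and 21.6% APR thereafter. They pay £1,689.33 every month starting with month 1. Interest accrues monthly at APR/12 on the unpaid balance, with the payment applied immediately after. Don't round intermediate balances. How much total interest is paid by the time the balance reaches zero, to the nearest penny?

£1,194.94

Promo months 1–6 at r₀ = 2.8%/12 = 0.00233333; months 7+ at r₁ = 21.6%/12 = 0.018.
After month 6: iterate B ← B·(1+r₀) − £1,689.33 for 6 months → £11,927.92.
Then at r₁ with £1,689.33/mo: n₂ = −ln(1 − r₁·B/P)/ln(1+r₁) ≈ 7.62 → 8 more payments.
Total paid = 13·£1,689.33 + £1,049.65 = £23,010.94; interest = £23,010.94 − £21,816.00 = £1,194.94.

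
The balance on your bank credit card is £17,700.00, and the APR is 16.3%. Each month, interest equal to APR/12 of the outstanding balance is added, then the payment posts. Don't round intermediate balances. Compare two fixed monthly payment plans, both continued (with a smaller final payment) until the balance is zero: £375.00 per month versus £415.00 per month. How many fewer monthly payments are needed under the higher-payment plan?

Monthly rate r = 16.3%/12 = 1.35833% = 0.0135833.
At £375.00/mo: n = ⌈−ln(1 − rB₀/P)/ln(1+r)⌉ = 76 payments (last £358.97); total interest = total paid − £17,700.00 = £10,783.97.
At £415.00/mo: 65 payments (last £75.53); total interest £8,935.53.
Payments saved = 76 − 65 = 11.

11 fewer payments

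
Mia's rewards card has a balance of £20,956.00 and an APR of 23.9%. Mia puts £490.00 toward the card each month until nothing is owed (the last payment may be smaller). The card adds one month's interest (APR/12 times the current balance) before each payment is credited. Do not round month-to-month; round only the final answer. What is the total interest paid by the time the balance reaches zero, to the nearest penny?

£26,479.05

Monthly rate r = 23.9%/12 = 1.99167% = 0.0199167.
Payoff takes n = ⌈−ln(1 − rB₀/P)/ln(1+r)⌉ = ⌈96.805⌉ = 97 payments; the last is £395.05.
Total paid = 96·£490.00 + £395.05 = £47,435.05.
Total interest = total paid − principal = £47,435.05 − £20,956.00 = £26,479.05.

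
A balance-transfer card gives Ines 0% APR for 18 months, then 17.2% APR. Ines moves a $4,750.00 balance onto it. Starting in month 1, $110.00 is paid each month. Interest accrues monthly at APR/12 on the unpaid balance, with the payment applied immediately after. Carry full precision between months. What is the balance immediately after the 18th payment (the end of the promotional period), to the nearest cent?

Promo months 1–18 at r₀ = 0%/12 = 0; months 19+ at r₁ = 17.2%/12 = 0.0143333.
After month 18 (no interest yet): B = $4,750.00 − 18·$110.00 = $2,770.00.

$2,770.00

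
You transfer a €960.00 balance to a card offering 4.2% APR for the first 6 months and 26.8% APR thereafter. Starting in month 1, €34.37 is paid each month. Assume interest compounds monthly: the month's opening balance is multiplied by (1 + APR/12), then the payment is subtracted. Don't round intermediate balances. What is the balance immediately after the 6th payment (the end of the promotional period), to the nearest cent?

Promo months 1–6 at r₀ = 4.2%/12 = 0.0035; months 7+ at r₁ = 26.8%/12 = 0.0223333.
After month 6: iterate B ← B·(1+r₀) − €34.37 for 6 months → €772.30.

€772.30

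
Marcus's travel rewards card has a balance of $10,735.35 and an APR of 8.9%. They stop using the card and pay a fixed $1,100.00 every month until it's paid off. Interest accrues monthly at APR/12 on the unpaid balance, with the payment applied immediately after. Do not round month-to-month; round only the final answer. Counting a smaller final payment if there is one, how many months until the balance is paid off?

Monthly rate r = 8.9%/12 = 0.741667% = 0.00741667.
Recurrence: B ← B·(1+r) − $1,100.00.
Month 1: interest $79.62; balance after payment $9,714.97.
Month 2: interest $72.05; balance after payment $8,687.02.
Closed form: n = −ln(1 − rB₀/P)/ln(1+r) = −ln(0.92762)/ln(1.00742) ≈ 10.168, so the balance reaches zero during payment 11.

11 payments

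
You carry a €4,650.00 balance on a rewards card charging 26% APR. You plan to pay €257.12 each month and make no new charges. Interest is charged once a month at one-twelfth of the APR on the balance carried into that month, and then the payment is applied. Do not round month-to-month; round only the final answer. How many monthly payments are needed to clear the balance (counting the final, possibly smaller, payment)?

24 payments

Monthly rate r = 26%/12 = 2.16667% = 0.0216667.
Recurrence: B ← B·(1+r) − €257.12.
Month 1: interest €100.75; balance after payment €4,493.63.
Month 2: interest €97.36; balance after payment €4,333.87.
Closed form: n = −ln(1 − rB₀/P)/ln(1+r) = −ln(0.60816)/ln(1.02167) ≈ 23.201, so the balance reaches zero during payment 24.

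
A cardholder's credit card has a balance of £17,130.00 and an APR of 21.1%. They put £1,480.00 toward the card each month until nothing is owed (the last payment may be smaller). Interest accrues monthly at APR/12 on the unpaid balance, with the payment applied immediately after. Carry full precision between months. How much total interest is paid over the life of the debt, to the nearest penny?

£2,191.35

Monthly rate r = 21.1%/12 = 1.75833% = 0.0175833.
Payoff takes n = ⌈−ln(1 − rB₀/P)/ln(1+r)⌉ = ⌈13.055⌉ = 14 payments; the last is £81.35.
Total paid = 13·£1,480.00 + £81.35 = £19,321.35.
Total interest = total paid − principal = £19,321.35 − £17,130.00 = £2,191.35.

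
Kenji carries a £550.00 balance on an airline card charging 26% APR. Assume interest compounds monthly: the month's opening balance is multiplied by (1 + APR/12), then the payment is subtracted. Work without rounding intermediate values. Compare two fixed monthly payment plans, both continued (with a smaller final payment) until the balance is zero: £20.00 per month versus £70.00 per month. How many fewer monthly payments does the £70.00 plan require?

Monthly rate r = 26%/12 = 2.16667% = 0.0216667.
At £20.00/mo: n = ⌈−ln(1 − rB₀/P)/ln(1+r)⌉ = 43 payments (last £5.31); total interest = total paid − £550.00 = £295.31.
At £70.00/mo: 9 payments (last £49.58); total interest £59.58.
Payments saved = 43 − 9 = 34.

34 fewer payments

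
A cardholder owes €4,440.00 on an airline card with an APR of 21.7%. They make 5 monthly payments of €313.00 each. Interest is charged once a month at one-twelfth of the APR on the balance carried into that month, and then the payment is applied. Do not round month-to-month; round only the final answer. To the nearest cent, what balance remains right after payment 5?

€3,233.60

Monthly rate r = 21.7%/12 = 1.80833% = 0.0180833.
Each month: B ← B·(1+r) − €313.00.
Month 1: interest €80.29; balance after payment €4,207.29.
Month 2: interest €76.08; balance after payment €3,970.37.
Month 3: interest €71.80; balance after payment €3,729.17.
Month 4: interest €67.44; balance after payment €3,483.61.
Month 5: interest €63.00; balance after payment €3,233.60.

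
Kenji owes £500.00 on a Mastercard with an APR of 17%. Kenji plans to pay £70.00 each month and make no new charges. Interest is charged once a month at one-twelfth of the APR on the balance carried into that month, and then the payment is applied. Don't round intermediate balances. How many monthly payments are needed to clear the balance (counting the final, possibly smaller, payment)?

Monthly rate r = 17%/12 = 1.41667% = 0.0141667.
Recurrence: B ← B·(1+r) − £70.00.
Month 1: interest £7.08; balance after payment £437.08.
Month 2: interest £6.19; balance after payment £373.28.
Closed form: n = −ln(1 − rB₀/P)/ln(1+r) = −ln(0.89881)/ln(1.01417) ≈ 7.584, so the balance reaches zero during payment 8.

8 months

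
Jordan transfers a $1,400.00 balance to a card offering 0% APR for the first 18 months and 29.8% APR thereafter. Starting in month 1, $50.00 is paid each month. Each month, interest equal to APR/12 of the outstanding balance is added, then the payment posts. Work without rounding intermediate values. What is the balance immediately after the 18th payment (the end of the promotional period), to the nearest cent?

$500.00

Promo months 1–18 at r₀ = 0%/12 = 0; months 19+ at r₁ = 29.8%/12 = 0.0248333.
After month 18 (no interest yet): B = $1,400.00 − 18·$50.00 = $500.00.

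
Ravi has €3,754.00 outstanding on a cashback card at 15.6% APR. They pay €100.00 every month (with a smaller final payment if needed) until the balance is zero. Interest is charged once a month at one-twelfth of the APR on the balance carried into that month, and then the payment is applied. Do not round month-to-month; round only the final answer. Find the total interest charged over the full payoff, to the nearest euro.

€1,429

Monthly rate r = 15.6%/12 = 1.3% = 0.013.
Payoff takes n = ⌈−ln(1 − rB₀/P)/ln(1+r)⌉ = ⌈51.832⌉ = 52 payments; the last is €83.26.
Total paid = 51·€100.00 + €83.26 = €5,183.26.
Total interest = total paid − principal = €5,183.26 − €3,754.00 = €1,429.26.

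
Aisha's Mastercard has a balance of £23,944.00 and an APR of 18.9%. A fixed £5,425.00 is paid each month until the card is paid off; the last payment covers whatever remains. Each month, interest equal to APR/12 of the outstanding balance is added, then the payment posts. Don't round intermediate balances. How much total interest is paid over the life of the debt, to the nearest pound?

£1,078

Monthly rate r = 18.9%/12 = 1.575% = 0.01575.
Payoff takes n = ⌈−ln(1 − rB₀/P)/ln(1+r)⌉ = ⌈4.610⌉ = 5 payments; the last is £3,321.93.
Total paid = 4·£5,425.00 + £3,321.93 = £25,021.93.
Total interest = total paid − principal = £25,021.93 − £23,944.00 = £1,077.93.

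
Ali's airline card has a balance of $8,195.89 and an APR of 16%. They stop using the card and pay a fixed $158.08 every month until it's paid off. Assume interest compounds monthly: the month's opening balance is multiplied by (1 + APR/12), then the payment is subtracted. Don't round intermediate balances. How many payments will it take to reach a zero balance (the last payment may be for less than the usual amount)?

Monthly rate r = 16%/12 = 1.33333% = 0.0133333.
Recurrence: B ← B·(1+r) − $158.08.
Month 1: interest $109.28; balance after payment $8,147.09.
Month 2: interest $108.63; balance after payment $8,097.64.
Closed form: n = −ln(1 − rB₀/P)/ln(1+r) = −ln(0.30871)/ln(1.01333) ≈ 88.737, so the balance reaches zero during payment 89.

89 months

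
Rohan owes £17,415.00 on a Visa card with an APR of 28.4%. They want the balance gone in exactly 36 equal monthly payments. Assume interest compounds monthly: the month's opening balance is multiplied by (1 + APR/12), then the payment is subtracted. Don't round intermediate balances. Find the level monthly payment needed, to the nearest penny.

£724.12

Monthly rate r = 28.4%/12 = 2.36667% = 0.0236667.
Level-payment amortization: P = B₀·r / (1 − (1+r)^(−n)) = 17415.00·0.0236667 / (1 − 1.02367^(−36)).
Denominator 1 − (1+r)^(−36) = 0.569184046.
P = 412.155 / 0.569184046 ≈ 724.12.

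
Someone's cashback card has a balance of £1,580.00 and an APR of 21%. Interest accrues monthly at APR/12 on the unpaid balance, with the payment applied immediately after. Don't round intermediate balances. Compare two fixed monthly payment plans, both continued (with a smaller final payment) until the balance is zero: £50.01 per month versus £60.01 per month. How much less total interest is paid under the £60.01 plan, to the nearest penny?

£184.09

Monthly rate r = 21%/12 = 1.75% = 0.0175.
At £50.01/mo: n = ⌈−ln(1 − rB₀/P)/ln(1+r)⌉ = 47 payments (last £20.03); total interest = total paid − £1,580.00 = £740.49.
At £60.01/mo: 36 payments (last £36.05); total interest £556.40.
Interest saved = £740.49 − £556.40 = £184.09.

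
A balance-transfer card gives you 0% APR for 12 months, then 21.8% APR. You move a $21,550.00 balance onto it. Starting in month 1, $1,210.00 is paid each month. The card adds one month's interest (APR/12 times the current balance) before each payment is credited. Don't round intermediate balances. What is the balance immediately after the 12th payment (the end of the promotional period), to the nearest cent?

Promo months 1–12 at r₀ = 0%/12 = 0; months 13+ at r₁ = 21.8%/12 = 0.0181667.
After month 12 (no interest yet): B = $21,550.00 − 12·$1,210.00 = $7,030.00.

$7,030.00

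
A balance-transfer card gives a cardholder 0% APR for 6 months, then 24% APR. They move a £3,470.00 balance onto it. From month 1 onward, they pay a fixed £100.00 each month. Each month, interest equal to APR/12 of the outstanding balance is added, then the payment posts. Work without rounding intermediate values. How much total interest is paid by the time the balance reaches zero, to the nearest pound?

£1,439

Promo months 1–6 at r₀ = 0%/12 = 0; months 7+ at r₁ = 24%/12 = 0.02.
After month 6 (no interest yet): B = £3,470.00 − 6·£100.00 = £2,870.00.
Then at r₁ with £100.00/mo: n₂ = −ln(1 − r₁·B/P)/ln(1+r₁) ≈ 43.09 → 44 more payments.
Total paid = 49·£100.00 + £9.19 = £4,909.19; interest = £4,909.19 − £3,470.00 = £1,439.19.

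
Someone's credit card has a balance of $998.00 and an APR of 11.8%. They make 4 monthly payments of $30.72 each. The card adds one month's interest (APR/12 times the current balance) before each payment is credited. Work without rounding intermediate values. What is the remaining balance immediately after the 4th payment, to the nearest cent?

Monthly rate r = 11.8%/12 = 0.983333% = 0.00983333.
Each month: B ← B·(1+r) − $30.72.
Month 1: interest $9.81; balance after payment $977.09.
Month 2: interest $9.61; balance after payment $955.98.
Month 3: interest $9.40; balance after payment $934.66.
Month 4: interest $9.19; balance after payment $913.13.

$913.13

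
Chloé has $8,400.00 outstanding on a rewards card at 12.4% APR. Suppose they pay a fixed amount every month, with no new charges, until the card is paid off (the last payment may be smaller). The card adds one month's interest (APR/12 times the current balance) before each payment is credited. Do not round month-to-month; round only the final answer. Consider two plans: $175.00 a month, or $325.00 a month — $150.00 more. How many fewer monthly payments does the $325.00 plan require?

36 fewer payments

Monthly rate r = 12.4%/12 = 1.03333% = 0.0103333.
At $175.00/mo: n = ⌈−ln(1 − rB₀/P)/ln(1+r)⌉ = 67 payments (last $113.89); total interest = total paid − $8,400.00 = $3,263.89.
At $325.00/mo: 31 payments (last $73.17); total interest $1,423.17.
Payments saved = 67 − 31 = 36.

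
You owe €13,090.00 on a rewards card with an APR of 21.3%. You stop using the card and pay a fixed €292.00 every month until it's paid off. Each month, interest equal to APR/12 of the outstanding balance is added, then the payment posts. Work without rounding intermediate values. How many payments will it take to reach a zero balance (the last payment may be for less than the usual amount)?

91 payments

Monthly rate r = 21.3%/12 = 1.775% = 0.01775.
Recurrence: B ← B·(1+r) − €292.00.
Month 1: interest €232.35; balance after payment €13,030.35.
Month 2: interest €231.29; balance after payment €12,969.64.
Closed form: n = −ln(1 − rB₀/P)/ln(1+r) = −ln(0.20429)/ln(1.01775) ≈ 90.269, so the balance reaches zero during payment 91.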